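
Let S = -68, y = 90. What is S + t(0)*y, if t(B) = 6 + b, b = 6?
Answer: 1012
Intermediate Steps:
t(B) = 12 (t(B) = 6 + 6 = 12)
S + t(0)*y = -68 + 12*90 = -68 + 1080 = 1012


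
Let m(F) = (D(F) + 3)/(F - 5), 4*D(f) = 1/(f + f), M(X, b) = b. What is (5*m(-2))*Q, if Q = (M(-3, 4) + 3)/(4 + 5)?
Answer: -235/144 ≈ -1.6319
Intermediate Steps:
D(f) = 1/(8*f) (D(f) = 1/(4*(f + f)) = 1/(4*((2*f))) = (1/(2*f))/4 = 1/(8*f))
m(F) = (3 + 1/(8*F))/(-5 + F) (m(F) = (1/(8*F) + 3)/(F - 5) = (3 + 1/(8*F))/(-5 + F))
Q = 7/9 (Q = (4 + 3)/(4 + 5) = 7/9 ≈ 0.77778)
(5*m(-2))*Q = (5*((⅛)*(1 + 24*(-2))/(-2*(-5 - 2))))*(7/9) = (5*((⅛)*(-½)*(1 - 48)/(-7)))*(7/9) = (5*((⅛)*(-½)*(-⅐)*(-47)))*(7/9) = (5*(-47/112))*(7/9) = -235/112*7/9 = -235/144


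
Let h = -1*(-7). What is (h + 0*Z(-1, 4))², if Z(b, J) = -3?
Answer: 49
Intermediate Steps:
h = 7
(h + 0*Z(-1, 4))² = (7 + 0*(-3))² = (7 + 0)² = 7² = 49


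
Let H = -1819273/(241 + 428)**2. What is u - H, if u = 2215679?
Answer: 991653328192/447561 ≈ 2.2157e+6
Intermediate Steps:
H = -1819273/447561 (H = -1819273/(669**2) = -1819273/447561 ≈ -4.0649)
u - H = 2215679 - 1*(-1819273/447561) = 2215679 + 1819273/447561 = 991653328192/447561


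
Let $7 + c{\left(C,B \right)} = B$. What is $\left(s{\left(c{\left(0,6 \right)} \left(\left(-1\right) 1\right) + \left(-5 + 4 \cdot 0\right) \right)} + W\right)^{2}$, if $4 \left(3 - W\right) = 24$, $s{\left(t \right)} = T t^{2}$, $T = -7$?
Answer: $13225$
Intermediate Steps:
$c{\left(C,B \right)} = -7 + B$
$s{\left(t \right)} = - 7 t^{2}$
$W = -3$ ($W = 3 - 6 = -3$)
$\left(s{\left(c{\left(0,6 \right)} \left(\left(-1\right) 1\right) + \left(-5 + 4 \cdot 0\right) \right)} + W\right)^{2} = \left(- 7 \left(\left(-7 + 6\right) \left(\left(-1\right) 1\right) + \left(-5 + 4 \cdot 0\right)\right)^{2} - 3\right)^{2} = \left(- 7 \left(\left(-1\right) \left(-1\right) + \left(-5 + 0\right)\right)^{2} - 3\right)^{2} = \left(- 7 \left(1 - 5\right)^{2} - 3\right)^{2} = \left(- 7 \left(-4\right)^{2} - 3\right)^{2} = \left(\left(-7\right) 16 - 3\right)^{2} = \left(-112 - 3\right)^{2} = \left(-115\right)^{2} = 13225$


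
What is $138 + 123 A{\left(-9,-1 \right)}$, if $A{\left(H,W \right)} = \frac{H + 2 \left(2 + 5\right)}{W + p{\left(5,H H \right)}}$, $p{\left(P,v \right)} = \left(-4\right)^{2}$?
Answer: $179$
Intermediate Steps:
$p{\left(P,v \right)} = 16$
$A{\left(H,W \right)} = \frac{14 + H}{16 + W}$ ($A{\left(H,W \right)} = \frac{H + 2 \left(2 + 5\right)}{W + 16} = \frac{H + 2 \cdot 7}{16 + W} = \frac{H + 14}{16 + W} = \frac{14 + H}{16 + W}$)
$138 + 123 A{\left(-9,-1 \right)} = 138 + 123 \frac{14 - 9}{16 - 1} = 138 + 123 \cdot \frac{1}{15} \cdot 5 = 138 + 123 \cdot \frac{1}{3} = 138 + 41 = 179$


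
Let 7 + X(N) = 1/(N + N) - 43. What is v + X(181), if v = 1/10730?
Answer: -48550477/971065 ≈ -49.997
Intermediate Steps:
v = 1/10730 ≈ 9.3197e-5
X(N) = -50 + 1/(2*N) (X(N) = -7 + (1/(N + N) - 43) = -7 + (1/(2*N) - 43) = -7 + (-43 + 1/(2*N)) = -50 + 1/(2*N))
v + X(181) = 1/10730 + (-50 + (½)/181) = 1/10730 + (-50 + (½)*(1/181)) = 1/10730 + (-50 + 1/362) = 1/10730 - 18099/362 = -48550477/971065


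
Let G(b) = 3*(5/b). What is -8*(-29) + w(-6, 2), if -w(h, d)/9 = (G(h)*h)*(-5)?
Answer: 907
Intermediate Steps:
G(b) = 15/b
w(h, d) = 675 (w(h, d) = -9*(15/h)*h*(-5) = -135*(-5) = -9*(-75) = 675)
-8*(-29) + w(-6, 2) = -8*(-29) + 675 = 232 + 675 = 907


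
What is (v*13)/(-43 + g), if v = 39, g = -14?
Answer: -169/19 ≈ -8.8947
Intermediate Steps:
(v*13)/(-43 + g) = (39*13)/(-43 - 14) = 507/(-57) = 507*(-1/57) = -169/19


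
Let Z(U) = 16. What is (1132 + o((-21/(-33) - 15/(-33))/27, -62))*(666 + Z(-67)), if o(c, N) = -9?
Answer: 765886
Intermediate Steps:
(1132 + o((-21/(-33) - 15/(-33))/27, -62))*(666 + Z(-67)) = (1132 - 9)*(666 + 16) = 1123*682 = 765886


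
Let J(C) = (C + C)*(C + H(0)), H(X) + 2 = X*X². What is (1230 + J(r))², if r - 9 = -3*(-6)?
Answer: 6656400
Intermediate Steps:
H(X) = -2 + X³ (H(X) = -2 + X*X² = -2 + X³)
r = 27 (r = 9 - 3*(-6) = 9 + 18 = 27)
J(C) = 2*C*(-2 + C) (J(C) = (C + C)*(C + (-2 + 0³)) = (2*C)*(C + (-2 + 0)) = (2*C)*(C - 2) = (2*C)*(-2 + C) = 2*C*(-2 + C))
(1230 + J(r))² = (1230 + 2*27*(-2 + 27))² = (1230 + 2*27*25)² = (1230 + 1350)² = 2580² = 6656400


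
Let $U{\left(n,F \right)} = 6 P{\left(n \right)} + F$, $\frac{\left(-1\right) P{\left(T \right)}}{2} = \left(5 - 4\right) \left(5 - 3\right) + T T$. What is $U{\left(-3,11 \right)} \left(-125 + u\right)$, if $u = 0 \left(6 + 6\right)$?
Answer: $15125$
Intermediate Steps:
$u = 0$ ($u = 0 \cdot 12 = 0$)
$P{\left(T \right)} = -4 - 2 T^{2}$ ($P{\left(T \right)} = - 2 \left(\left(5 - 4\right) \left(5 - 3\right) + T T\right) = - 2 \left(1 \cdot 2 + T^{2}\right) = - 2 \left(2 + T^{2}\right) = -4 - 2 T^{2}$)
$U{\left(n,F \right)} = -24 + F - 12 n^{2}$ ($U{\left(n,F \right)} = 6 \left(-4 - 2 n^{2}\right) + F = \left(-24 - 12 n^{2}\right) + F = -24 + F - 12 n^{2}$)
$U{\left(-3,11 \right)} \left(-125 + u\right) = \left(-24 + 11 - 12 \left(-3\right)^{2}\right) \left(-125 + 0\right) = \left(-24 + 11 - 108\right) \left(-125\right) = \left(-121\right) \left(-125\right) = 15125$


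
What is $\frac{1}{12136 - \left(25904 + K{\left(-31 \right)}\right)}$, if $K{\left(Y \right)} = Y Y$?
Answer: $- \frac{1}{14729} \approx -6.7893 \cdot 10^{-5}$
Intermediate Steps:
$K{\left(Y \right)} = Y^{2}$
$\frac{1}{12136 - \left(25904 + K{\left(-31 \right)}\right)} = \frac{1}{12136 - 26865} = \frac{1}{-14729} = - \frac{1}{14729}$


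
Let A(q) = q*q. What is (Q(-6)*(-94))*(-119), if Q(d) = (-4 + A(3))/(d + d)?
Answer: -27965/6 ≈ -4660.8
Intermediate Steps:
A(q) = q²
Q(d) = 5/(2*d) (Q(d) = (-4 + 3²)/(d + d) = (-4 + 9)/((2*d)) = 5*(1/(2*d)) = 5/(2*d))
(Q(-6)*(-94))*(-119) = (((5/2)/(-6))*(-94))*(-119) = (((5/2)*(-⅙))*(-94))*(-119) = -5/12*(-94)*(-119) = (235/6)*(-119) = -27965/6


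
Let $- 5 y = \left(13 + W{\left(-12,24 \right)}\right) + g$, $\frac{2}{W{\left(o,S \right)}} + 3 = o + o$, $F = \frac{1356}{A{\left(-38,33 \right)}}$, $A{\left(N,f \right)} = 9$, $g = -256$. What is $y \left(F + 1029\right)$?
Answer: $\frac{23226457}{405} \approx 57349.0$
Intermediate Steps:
$F = \frac{452}{3}$ ($F = \frac{1356}{9} = 1356 \cdot \frac{1}{9} = \frac{452}{3} \approx 150.67$)
$W{\left(o,S \right)} = \frac{2}{-3 + 2 o}$ ($W{\left(o,S \right)} = \frac{2}{-3 + \left(o + o\right)} = \frac{2}{-3 + 2 o}$)
$y = \frac{6563}{135}$ ($y = - \frac{\left(13 + \frac{2}{-3 + 2 \left(-12\right)}\right) - 256}{5} = - \frac{\left(13 + \frac{2}{-3 - 24}\right) - 256}{5} = - \frac{\left(13 + \frac{2}{-27}\right) - 256}{5} = - \frac{\left(13 + 2 \left(- \frac{1}{27}\right)\right) - 256}{5} = - \frac{\left(13 - \frac{2}{27}\right) - 256}{5} = - \frac{\frac{349}{27} - 256}{5} = \left(- \frac{1}{5}\right) \left(- \frac{6563}{27}\right) = \frac{6563}{135} \approx 48.615$)
$y \left(F + 1029\right) = \frac{6563 \left(\frac{452}{3} + 1029\right)}{135} = \frac{6563}{135} \cdot \frac{3539}{3} = \frac{23226457}{405}$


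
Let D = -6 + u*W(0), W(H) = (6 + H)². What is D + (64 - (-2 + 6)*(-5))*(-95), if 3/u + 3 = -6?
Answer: -7998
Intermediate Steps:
u = -⅓ (u = 3/(-3 - 6) = 3/(-9) = 3*(-⅑) = -⅓ ≈ -0.33333)
D = -18 (D = -6 - (6 + 0)²/3 = -6 - ⅓*6² = -6 - ⅓*36 = -6 - 12 = -18)
D + (64 - (-2 + 6)*(-5))*(-95) = -18 + (64 - (-2 + 6)*(-5))*(-95) = -18 + (64 - 4*(-5))*(-95) = -18 + (64 - 1*(-20))*(-95) = -18 + (64 + 20)*(-95) = -18 + 84*(-95) = -18 - 7980 = -7998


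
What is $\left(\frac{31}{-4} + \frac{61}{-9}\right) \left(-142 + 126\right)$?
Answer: $\frac{2092}{9} \approx 232.44$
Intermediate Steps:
$\left(\frac{31}{-4} + \frac{61}{-9}\right) \left(-142 + 126\right) = \left(31 \left(- \frac{1}{4}\right) + 61 \left(- \frac{1}{9}\right)\right) \left(-16\right) = \left(- \frac{31}{4} - \frac{61}{9}\right) \left(-16\right) = \left(- \frac{523}{36}\right) \left(-16\right) = \frac{2092}{9}$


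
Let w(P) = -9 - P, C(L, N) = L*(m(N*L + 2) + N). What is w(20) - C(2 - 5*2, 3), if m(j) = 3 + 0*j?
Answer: 19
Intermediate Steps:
m(j) = 3 (m(j) = 3 + 0 = 3)
C(L, N) = L*(3 + N)
w(20) - C(2 - 5*2, 3) = (-9 - 1*20) - (2 - 5*2)*(3 + 3) = (-9 - 20) - (2 - 10)*6 = -29 - (-8)*6 = -29 - 1*(-48) = -29 + 48 = 19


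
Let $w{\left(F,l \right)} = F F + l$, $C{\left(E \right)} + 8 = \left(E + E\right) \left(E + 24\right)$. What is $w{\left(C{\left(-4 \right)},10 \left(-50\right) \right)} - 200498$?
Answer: $-172774$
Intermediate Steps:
$C{\left(E \right)} = -8 + 2 E \left(24 + E\right)$ ($C{\left(E \right)} = -8 + \left(E + E\right) \left(E + 24\right) = -8 + 2 E \left(24 + E\right)$)
$w{\left(F,l \right)} = l + F^{2}$ ($w{\left(F,l \right)} = F^{2} + l = l + F^{2}$)
$w{\left(C{\left(-4 \right)},10 \left(-50\right) \right)} - 200498 = \left(10 \left(-50\right) + \left(-8 + 2 \left(-4\right)^{2} + 48 \left(-4\right)\right)^{2}\right) - 200498 = \left(-500 + \left(-8 + 2 \cdot 16 - 192\right)^{2}\right) - 200498 = \left(-500 + \left(-8 + 32 - 192\right)^{2}\right) - 200498 = \left(-500 + \left(-168\right)^{2}\right) - 200498 = \left(-500 + 28224\right) - 200498 = 27724 - 200498 = -172774$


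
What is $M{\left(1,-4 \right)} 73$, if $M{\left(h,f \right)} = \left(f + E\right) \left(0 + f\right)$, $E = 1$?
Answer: $876$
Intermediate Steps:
$M{\left(h,f \right)} = f \left(1 + f\right)$ ($M{\left(h,f \right)} = \left(f + 1\right) \left(0 + f\right) = \left(1 + f\right) f = f \left(1 + f\right)$)
$M{\left(1,-4 \right)} 73 = - 4 \left(1 - 4\right) 73 = \left(-4\right) \left(-3\right) 73 = 12 \cdot 73 = 876$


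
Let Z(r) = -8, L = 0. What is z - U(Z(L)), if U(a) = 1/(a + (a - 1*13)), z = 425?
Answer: 12326/29 ≈ 425.03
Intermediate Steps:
U(a) = 1/(-13 + 2*a) (U(a) = 1/(a + (a - 13)) = 1/(a + (-13 + a)) = 1/(-13 + 2*a))
z - U(Z(L)) = 425 - 1/(-13 + 2*(-8)) = 425 - 1/(-13 - 16) = 425 - 1/(-29) = 425 - 1*(-1/29) = 425 + 1/29 = 12326/29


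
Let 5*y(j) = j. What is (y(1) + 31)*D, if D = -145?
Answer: -4524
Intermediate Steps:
y(j) = j/5
(y(1) + 31)*D = ((⅕)*1 + 31)*(-145) = (⅕ + 31)*(-145) = (156/5)*(-145) = -4524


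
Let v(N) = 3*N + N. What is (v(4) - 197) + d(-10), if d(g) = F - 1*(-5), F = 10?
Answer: -166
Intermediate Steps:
v(N) = 4*N
d(g) = 15 (d(g) = 10 - 1*(-5) = 10 + 5 = 15)
(v(4) - 197) + d(-10) = (4*4 - 197) + 15 = (16 - 197) + 15 = -181 + 15 = -166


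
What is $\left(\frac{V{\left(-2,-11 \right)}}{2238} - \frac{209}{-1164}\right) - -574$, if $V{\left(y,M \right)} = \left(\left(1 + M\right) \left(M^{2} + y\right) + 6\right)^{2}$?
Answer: $\frac{521252749}{434172} \approx 1200.6$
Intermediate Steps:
$V{\left(y,M \right)} = \left(6 + \left(1 + M\right) \left(y + M^{2}\right)\right)^{2}$ ($V{\left(y,M \right)} = \left(\left(1 + M\right) \left(y + M^{2}\right) + 6\right)^{2} = \left(6 + \left(1 + M\right) \left(y + M^{2}\right)\right)^{2}$)
$\left(\frac{V{\left(-2,-11 \right)}}{2238} - \frac{209}{-1164}\right) - -574 = \left(\frac{\left(6 - 2 + \left(-11\right)^{2} + \left(-11\right)^{3} - -22\right)^{2}}{2238} - \frac{209}{-1164}\right) - -574 = \left(\left(6 - 2 + 121 - 1331 + 22\right)^{2} \cdot \frac{1}{2238} - - \frac{209}{1164}\right) + 574 = \left(\left(-1184\right)^{2} \cdot \frac{1}{2238} + \frac{209}{1164}\right) + 574 = \left(1401856 \cdot \frac{1}{2238} + \frac{209}{1164}\right) + 574 = \left(\frac{700928}{1119} + \frac{209}{1164}\right) + 574 = \frac{272038021}{434172} + 574 = \frac{521252749}{434172}$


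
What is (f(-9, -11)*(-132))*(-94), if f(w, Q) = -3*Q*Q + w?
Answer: -4615776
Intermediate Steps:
f(w, Q) = w - 3*Q² (f(w, Q) = -3*Q² + w = w - 3*Q²)
(f(-9, -11)*(-132))*(-94) = ((-9 - 3*(-11)²)*(-132))*(-94) = ((-9 - 3*121)*(-132))*(-94) = ((-9 - 363)*(-132))*(-94) = -372*(-132)*(-94) = 49104*(-94) = -4615776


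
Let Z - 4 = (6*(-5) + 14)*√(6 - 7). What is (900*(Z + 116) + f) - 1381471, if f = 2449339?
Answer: 1175868 - 14400*I ≈ 1.1759e+6 - 14400.0*I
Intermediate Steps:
Z = 4 - 16*I (Z = 4 + (6*(-5) + 14)*√(6 - 7) = 4 + (-30 + 14)*√(-1) = 4 - 16*I ≈ 4.0 - 16.0*I)
(900*(Z + 116) + f) - 1381471 = (900*((4 - 16*I) + 116) + 2449339) - 1381471 = (900*(120 - 16*I) + 2449339) - 1381471 = ((108000 - 14400*I) + 2449339) - 1381471 = (2557339 - 14400*I) - 1381471 = 1175868 - 14400*I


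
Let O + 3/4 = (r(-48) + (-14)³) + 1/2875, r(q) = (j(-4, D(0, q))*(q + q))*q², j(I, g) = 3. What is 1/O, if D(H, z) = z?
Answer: -11500/7662412621 ≈ -1.5008e-6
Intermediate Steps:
r(q) = 6*q³ (r(q) = (3*(q + q))*q² = (3*(2*q))*q² = (6*q)*q² = 6*q³)
O = -7662412621/11500 (O = -¾ + ((6*(-48)³ + (-14)³) + 1/2875) = -¾ + ((6*(-110592) - 2744) + 1/2875) = -¾ + ((-663552 - 2744) + 1/2875) = -¾ + (-666296 + 1/2875) = -¾ - 1915600999/2875 = -7662412621/11500 ≈ -6.6630e+5)
1/O = 1/(-7662412621/11500) = -11500/7662412621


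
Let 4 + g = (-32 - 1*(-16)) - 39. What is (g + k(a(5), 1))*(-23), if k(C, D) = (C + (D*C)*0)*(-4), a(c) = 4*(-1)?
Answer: 989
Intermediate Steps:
a(c) = -4
g = -59 (g = -4 + ((-32 - 1*(-16)) - 39) = -4 + ((-32 + 16) - 39) = -4 + (-16 - 39) = -4 - 55 = -59)
k(C, D) = -4*C (k(C, D) = (C + (C*D)*0)*(-4) = (C + 0)*(-4) = C*(-4) = -4*C)
(g + k(a(5), 1))*(-23) = (-59 - 4*(-4))*(-23) = (-59 + 16)*(-23) = -43*(-23) = 989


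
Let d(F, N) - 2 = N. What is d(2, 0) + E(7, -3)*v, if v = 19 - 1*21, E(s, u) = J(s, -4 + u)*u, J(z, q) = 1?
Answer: 8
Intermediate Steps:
d(F, N) = 2 + N
E(s, u) = u (E(s, u) = 1*u = u)
v = -2 (v = 19 - 21 = -2)
d(2, 0) + E(7, -3)*v = (2 + 0) - 3*(-2) = 2 + 6 = 8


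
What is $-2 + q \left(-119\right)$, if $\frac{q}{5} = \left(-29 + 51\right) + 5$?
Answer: $-16067$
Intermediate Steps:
$q = 135$ ($q = 5 \left(\left(-29 + 51\right) + 5\right) = 5 \left(22 + 5\right) = 5 \cdot 27 = 135$)
$-2 + q \left(-119\right) = -2 + 135 \left(-119\right) = -2 - 16065 = -16067$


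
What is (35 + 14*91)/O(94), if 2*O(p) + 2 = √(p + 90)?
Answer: 1309/45 + 1309*√46/45 ≈ 226.38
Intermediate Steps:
O(p) = -1 + √(90 + p)/2 (O(p) = -1 + √(p + 90)/2 = -1 + √(90 + p)/2)
(35 + 14*91)/O(94) = (35 + 14*91)/(-1 + √(90 + 94)/2) = (35 + 1274)/(-1 + √184/2) = 1309/(-1 + (2*√46)/2) = 1309/(-1 + √46)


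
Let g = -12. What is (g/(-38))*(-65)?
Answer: -390/19 ≈ -20.526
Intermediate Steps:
(g/(-38))*(-65) = -12/(-38)*(-65) = -12*(-1/38)*(-65) = (6/19)*(-65) = -390/19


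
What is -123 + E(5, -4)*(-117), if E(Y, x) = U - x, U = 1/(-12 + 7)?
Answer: -2838/5 ≈ -567.60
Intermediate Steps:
U = -1/5 (U = 1/(-5) = -1/5 ≈ -0.20000)
E(Y, x) = -1/5 - x
-123 + E(5, -4)*(-117) = -123 + (-1/5 - 1*(-4))*(-117) = -123 + (-1/5 + 4)*(-117) = -123 + (19/5)*(-117) = -123 - 2223/5 = -2838/5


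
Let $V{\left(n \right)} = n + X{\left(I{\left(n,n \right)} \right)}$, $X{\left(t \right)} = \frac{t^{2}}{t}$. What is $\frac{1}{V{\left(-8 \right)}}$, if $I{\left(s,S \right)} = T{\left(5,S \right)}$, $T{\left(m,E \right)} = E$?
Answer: $- \frac{1}{16} \approx -0.0625$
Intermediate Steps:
$I{\left(s,S \right)} = S$
$X{\left(t \right)} = t$
$V{\left(n \right)} = 2 n$ ($V{\left(n \right)} = n + n = 2 n$)
$\frac{1}{V{\left(-8 \right)}} = \frac{1}{2 \left(-8\right)} = \frac{1}{-16} = - \frac{1}{16}$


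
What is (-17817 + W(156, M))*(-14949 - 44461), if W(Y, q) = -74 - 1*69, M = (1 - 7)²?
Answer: 1067003600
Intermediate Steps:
M = 36 (M = (-6)² = 36)
W(Y, q) = -143 (W(Y, q) = -74 - 69 = -143)
(-17817 + W(156, M))*(-14949 - 44461) = (-17817 - 143)*(-14949 - 44461) = -17960*(-59410) = 1067003600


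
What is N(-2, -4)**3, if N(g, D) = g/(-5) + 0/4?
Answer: 8/125 ≈ 0.064000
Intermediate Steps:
N(g, D) = -g/5 (N(g, D) = g*(-1/5) + 0*(1/4) = -g/5 + 0 = -g/5)
N(-2, -4)**3 = (-1/5*(-2))**3 = (2/5)**3 = 8/125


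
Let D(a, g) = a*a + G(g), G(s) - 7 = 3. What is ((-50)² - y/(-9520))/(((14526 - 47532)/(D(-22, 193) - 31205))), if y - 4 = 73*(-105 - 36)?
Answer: 243535271507/104739040 ≈ 2325.2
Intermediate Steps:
G(s) = 10 (G(s) = 7 + 3 = 10)
y = -10289 (y = 4 + 73*(-105 - 36) = 4 + 73*(-141) = 4 - 10293 = -10289)
D(a, g) = 10 + a² (D(a, g) = a*a + 10 = a² + 10 = 10 + a²)
((-50)² - y/(-9520))/(((14526 - 47532)/(D(-22, 193) - 31205))) = ((-50)² - (-10289)/(-9520))/(((14526 - 47532)/((10 + (-22)²) - 31205))) = (2500 - (-10289)*(-1)/9520)/((-33006/((10 + 484) - 31205))) = (2500 - 1*10289/9520)/((-33006/(494 - 31205))) = (2500 - 10289/9520)/((-33006/(-30711))) = 23789711/(9520*((-33006*(-1/30711)))) = 23789711/(9520*(11002/10237)) = (23789711/9520)*(10237/11002) = 243535271507/104739040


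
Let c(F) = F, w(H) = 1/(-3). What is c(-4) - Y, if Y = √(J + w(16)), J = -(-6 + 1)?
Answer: -4 - √42/3 ≈ -6.1602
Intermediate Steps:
w(H) = -⅓
J = 5 (J = -1*(-5) = 5)
Y = √42/3 (Y = √(5 - ⅓) = √(14/3) = √42/3 ≈ 2.1602)
c(-4) - Y = -4 - √42/3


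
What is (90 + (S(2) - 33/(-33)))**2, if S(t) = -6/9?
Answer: 73441/9 ≈ 8160.1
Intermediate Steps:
S(t) = -2/3 (S(t) = -6*1/9 = -2/3)
(90 + (S(2) - 33/(-33)))**2 = (90 + (-2/3 - 33/(-33)))**2 = (90 + (-2/3 - 33*(-1)/33))**2 = (90 + (-2/3 - 1*(-1)))**2 = (90 + (-2/3 + 1))**2 = (90 + 1/3)**2 = (271/3)**2 = 73441/9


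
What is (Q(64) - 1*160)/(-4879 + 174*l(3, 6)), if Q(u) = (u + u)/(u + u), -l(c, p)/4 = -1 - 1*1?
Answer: 159/3487 ≈ 0.045598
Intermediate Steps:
l(c, p) = 8 (l(c, p) = -4*(-1 - 1*1) = -4*(-1 - 1) = -4*(-2) = 8)
Q(u) = 1 (Q(u) = (2*u)/((2*u)) = (2*u)*(1/(2*u)) = 1)
(Q(64) - 1*160)/(-4879 + 174*l(3, 6)) = (1 - 1*160)/(-4879 + 174*8) = (1 - 160)/(-4879 + 1392) = -159/(-3487) = -159*(-1/3487) = 159/3487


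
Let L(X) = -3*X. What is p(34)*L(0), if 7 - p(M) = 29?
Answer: 0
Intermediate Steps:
p(M) = -22 (p(M) = 7 - 1*29 = 7 - 29 = -22)
p(34)*L(0) = -(-66)*0 = -22*0 = 0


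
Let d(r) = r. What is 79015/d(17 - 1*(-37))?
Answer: 79015/54 ≈ 1463.2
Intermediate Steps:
79015/d(17 - 1*(-37)) = 79015/(17 - 1*(-37)) = 79015/(17 + 37) = 79015/54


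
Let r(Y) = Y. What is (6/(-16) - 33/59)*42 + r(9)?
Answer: -7137/236 ≈ -30.242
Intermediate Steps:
(6/(-16) - 33/59)*42 + r(9) = (6/(-16) - 33/59)*42 + 9 = (6*(-1/16) - 33*1/59)*42 + 9 = (-3/8 - 33/59)*42 + 9 = -441/472*42 + 9 = -9261/236 + 9 = -7137/236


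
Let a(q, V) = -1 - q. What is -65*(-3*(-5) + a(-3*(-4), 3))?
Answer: -130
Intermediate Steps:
-65*(-3*(-5) + a(-3*(-4), 3)) = -65*(-3*(-5) + (-1 - (-3)*(-4))) = -65*(15 + (-1 - 1*12)) = -65*(15 + (-1 - 12)) = -65*(15 - 13) = -65*2 = -130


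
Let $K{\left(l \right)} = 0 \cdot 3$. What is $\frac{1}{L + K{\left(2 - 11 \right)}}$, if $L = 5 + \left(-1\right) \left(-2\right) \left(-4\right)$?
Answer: $- \frac{1}{3} \approx -0.33333$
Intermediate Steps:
$K{\left(l \right)} = 0$
$L = -3$ ($L = 5 + 2 \left(-4\right) = 5 - 8 = -3$)
$\frac{1}{L + K{\left(2 - 11 \right)}} = \frac{1}{-3 + 0} = \frac{1}{-3} = - \frac{1}{3}$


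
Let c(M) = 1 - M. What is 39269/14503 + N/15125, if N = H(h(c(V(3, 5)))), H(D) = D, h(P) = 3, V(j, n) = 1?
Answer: 593987134/219357875 ≈ 2.7078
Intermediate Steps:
N = 3
39269/14503 + N/15125 = 39269/14503 + 3/15125 = 593987134/219357875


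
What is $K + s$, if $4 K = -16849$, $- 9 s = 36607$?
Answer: $- \frac{298069}{36} \approx -8279.7$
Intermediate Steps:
$s = - \frac{36607}{9}$ ($s = \left(- \frac{1}{9}\right) 36607 = - \frac{36607}{9} \approx -4067.4$)
$K = - \frac{16849}{4}$ ($K = \frac{1}{4} \left(-16849\right) = - \frac{16849}{4} \approx -4212.3$)
$K + s = - \frac{16849}{4} - \frac{36607}{9} = - \frac{298069}{36}$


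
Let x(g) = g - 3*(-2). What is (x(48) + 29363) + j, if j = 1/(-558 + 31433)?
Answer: 908249876/30875 ≈ 29417.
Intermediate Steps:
x(g) = 6 + g (x(g) = g + 6 = 6 + g)
j = 1/30875 ≈ 3.2389e-5
(x(48) + 29363) + j = ((6 + 48) + 29363) + 1/30875 = (54 + 29363) + 1/30875 = 29417 + 1/30875 = 908249876/30875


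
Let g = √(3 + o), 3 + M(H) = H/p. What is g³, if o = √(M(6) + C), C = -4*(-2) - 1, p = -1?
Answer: (3 + I*√2)^(3/2) ≈ 4.7688 + 3.7069*I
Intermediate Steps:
C = 7 (C = 8 - 1 = 7)
M(H) = -3 - H (M(H) = -3 + H/(-1) = -3 + H*(-1) = -3 - H)
o = I*√2 (o = √((-3 - 1*6) + 7) = √((-3 - 6) + 7) = √(-9 + 7) = √(-2) = I*√2 ≈ 1.4142*I)
g = √(3 + I*√2) ≈ 1.7772 + 0.39788*I
g³ = (√(3 + I*√2))³ = (3 + I*√2)^(3/2)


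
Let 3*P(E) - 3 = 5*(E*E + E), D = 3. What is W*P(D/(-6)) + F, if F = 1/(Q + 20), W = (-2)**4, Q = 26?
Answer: 1291/138 ≈ 9.3551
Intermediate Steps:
P(E) = 1 + 5*E/3 + 5*E**2/3 (P(E) = 1 + (5*(E*E + E))/3 = 1 + (5*(E**2 + E))/3 = 1 + (5*(E + E**2))/3 = 1 + (5*E + 5*E**2)/3 = 1 + (5*E/3 + 5*E**2/3) = 1 + 5*E/3 + 5*E**2/3)
W = 16
F = 1/46 (F = 1/(26 + 20) = 1/46 ≈ 0.021739)
W*P(D/(-6)) + F = 16*(1 + 5*(3/(-6))/3 + 5*(3/(-6))**2/3) + 1/46 = 16*(1 + 5*(3*(-1/6))/3 + 5*(3*(-1/6))**2/3) + 1/46 = 16*(1 + (5/3)*(-1/2) + 5*(-1/2)**2/3) + 1/46 = 16*(1 - 5/6 + (5/3)*(1/4)) + 1/46 = 16*(1 - 5/6 + 5/12) + 1/46 = 16*(7/12) + 1/46 = 28/3 + 1/46 = 1291/138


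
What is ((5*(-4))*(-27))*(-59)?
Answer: -31860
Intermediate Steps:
((5*(-4))*(-27))*(-59) = -20*(-27)*(-59) = 540*(-59) = -31860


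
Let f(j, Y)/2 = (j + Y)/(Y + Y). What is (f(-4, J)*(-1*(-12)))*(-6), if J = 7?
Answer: -216/7 ≈ -30.857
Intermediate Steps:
f(j, Y) = (Y + j)/Y (f(j, Y) = 2*((j + Y)/(Y + Y)) = 2*((Y + j)/((2*Y))) = 2*((Y + j)*(1/(2*Y))) = 2*((Y + j)/(2*Y)) = (Y + j)/Y)
(f(-4, J)*(-1*(-12)))*(-6) = (((7 - 4)/7)*(-1*(-12)))*(-6) = (((⅐)*3)*12)*(-6) = ((3/7)*12)*(-6) = (36/7)*(-6) = -216/7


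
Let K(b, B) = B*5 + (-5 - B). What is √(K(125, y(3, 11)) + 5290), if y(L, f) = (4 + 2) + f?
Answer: √5353 ≈ 73.164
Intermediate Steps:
y(L, f) = 6 + f
K(b, B) = -5 + 4*B (K(b, B) = 5*B + (-5 - B) = -5 + 4*B)
√(K(125, y(3, 11)) + 5290) = √((-5 + 4*(6 + 11)) + 5290) = √((-5 + 4*17) + 5290) = √((-5 + 68) + 5290) = √(63 + 5290) = √5353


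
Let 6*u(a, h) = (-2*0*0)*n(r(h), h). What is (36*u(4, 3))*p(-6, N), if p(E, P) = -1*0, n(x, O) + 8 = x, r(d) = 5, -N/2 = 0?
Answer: 0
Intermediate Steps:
N = 0 (N = -2*0 = 0)
n(x, O) = -8 + x
u(a, h) = 0 (u(a, h) = ((-2*0*0)*(-8 + 5))/6 = ((0*0)*(-3))/6 = (0*(-3))/6 = (⅙)*0 = 0)
p(E, P) = 0
(36*u(4, 3))*p(-6, N) = (36*0)*0 = 0*0 = 0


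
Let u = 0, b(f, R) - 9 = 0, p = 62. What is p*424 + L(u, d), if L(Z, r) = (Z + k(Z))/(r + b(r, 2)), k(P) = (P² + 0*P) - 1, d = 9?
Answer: 473183/18 ≈ 26288.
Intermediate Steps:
b(f, R) = 9 (b(f, R) = 9 + 0 = 9)
k(P) = -1 + P² (k(P) = (P² + 0) - 1 = P² - 1 = -1 + P²)
L(Z, r) = (-1 + Z + Z²)/(9 + r) (L(Z, r) = (Z + (-1 + Z²))/(r + 9) = (-1 + Z + Z²)/(9 + r))
p*424 + L(u, d) = 62*424 + (-1 + 0 + 0²)/(9 + 9) = 26288 + (-1 + 0 + 0)/18 = 26288 + (1/18)*(-1) = 26288 - 1/18 = 473183/18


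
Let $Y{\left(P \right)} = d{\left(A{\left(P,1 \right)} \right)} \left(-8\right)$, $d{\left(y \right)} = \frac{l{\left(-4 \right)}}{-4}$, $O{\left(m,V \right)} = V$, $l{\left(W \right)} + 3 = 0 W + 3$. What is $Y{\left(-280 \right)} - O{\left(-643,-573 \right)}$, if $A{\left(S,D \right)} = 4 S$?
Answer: $573$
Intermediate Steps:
$l{\left(W \right)} = 0$ ($l{\left(W \right)} = -3 + \left(0 W + 3\right) = -3 + \left(0 + 3\right) = -3 + 3 = 0$)
$d{\left(y \right)} = 0$ ($d{\left(y \right)} = \frac{0}{-4} = 0 \left(- \frac{1}{4}\right) = 0$)
$Y{\left(P \right)} = 0$ ($Y{\left(P \right)} = 0 \left(-8\right) = 0$)
$Y{\left(-280 \right)} - O{\left(-643,-573 \right)} = 0 - -573 = 0 + 573 = 573$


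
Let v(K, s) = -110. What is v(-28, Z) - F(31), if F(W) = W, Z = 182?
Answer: -141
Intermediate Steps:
v(-28, Z) - F(31) = -110 - 1*31 = -110 - 31 = -141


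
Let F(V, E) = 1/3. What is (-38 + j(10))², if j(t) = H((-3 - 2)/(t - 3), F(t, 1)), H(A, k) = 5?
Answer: 1089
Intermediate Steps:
F(V, E) = ⅓
j(t) = 5
(-38 + j(10))² = (-38 + 5)² = (-33)² = 1089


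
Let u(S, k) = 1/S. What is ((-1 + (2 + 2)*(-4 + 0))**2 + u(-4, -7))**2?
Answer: 1334025/16 ≈ 83377.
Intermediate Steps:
((-1 + (2 + 2)*(-4 + 0))**2 + u(-4, -7))**2 = ((-1 + (2 + 2)*(-4 + 0))**2 + 1/(-4))**2 = ((-1 + 4*(-4))**2 - 1/4)**2 = ((-1 - 16)**2 - 1/4)**2 = ((-17)**2 - 1/4)**2 = (289 - 1/4)**2 = (1155/4)**2 = 1334025/16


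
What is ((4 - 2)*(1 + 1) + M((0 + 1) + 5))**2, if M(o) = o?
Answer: 100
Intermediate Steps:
((4 - 2)*(1 + 1) + M((0 + 1) + 5))**2 = ((4 - 2)*(1 + 1) + ((0 + 1) + 5))**2 = (2*2 + (1 + 5))**2 = (4 + 6)**2 = 10**2 = 100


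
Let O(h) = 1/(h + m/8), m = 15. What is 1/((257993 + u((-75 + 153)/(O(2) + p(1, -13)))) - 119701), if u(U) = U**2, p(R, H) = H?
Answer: 156025/21582856024 ≈ 7.2291e-6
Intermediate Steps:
O(h) = 1/(15/8 + h) (O(h) = 1/(h + 15/8) = 1/(15/8 + h))
1/((257993 + u((-75 + 153)/(O(2) + p(1, -13)))) - 119701) = 1/((257993 + ((-75 + 153)/(8/(15 + 8*2) - 13))**2) - 119701) = 1/((257993 + (78/(8/(15 + 16) - 13))**2) - 119701) = 1/((257993 + (78/(8/31 - 13))**2) - 119701) = 1/((257993 + (78/(-395/31))**2) - 119701) = 1/((257993 + (78*(-31/395))**2) - 119701) = 1/((257993 + (-2418/395)**2) - 119701) = 1/((257993 + 5846724/156025) - 119701) = 1/(40259204549/156025 - 119701) = 1/(21582856024/156025) = 156025/21582856024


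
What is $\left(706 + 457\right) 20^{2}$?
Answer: $465200$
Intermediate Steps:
$\left(706 + 457\right) 20^{2} = 1163 \cdot 400 = 465200$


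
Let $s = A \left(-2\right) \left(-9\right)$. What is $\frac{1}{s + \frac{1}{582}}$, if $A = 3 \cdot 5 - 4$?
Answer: $\frac{582}{115237} \approx 0.0050505$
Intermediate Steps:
$A = 11$ ($A = 15 - 4 = 11$)
$s = 198$ ($s = 11 \left(-2\right) \left(-9\right) = \left(-22\right) \left(-9\right) = 198$)
$\frac{1}{s + \frac{1}{582}} = \frac{1}{198 + \frac{1}{582}} = \frac{1}{\frac{115237}{582}} = \frac{582}{115237}$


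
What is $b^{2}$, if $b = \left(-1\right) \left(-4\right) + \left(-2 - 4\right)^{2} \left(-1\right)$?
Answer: $1024$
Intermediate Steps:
$b = -32$ ($b = 4 + \left(-6\right)^{2} \left(-1\right) = 4 + 36 \left(-1\right) = 4 - 36 = -32$)
$b^{2} = \left(-32\right)^{2} = 1024$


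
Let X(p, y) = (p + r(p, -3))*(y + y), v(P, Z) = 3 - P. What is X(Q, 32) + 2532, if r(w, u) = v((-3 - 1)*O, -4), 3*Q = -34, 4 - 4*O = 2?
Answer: 6380/3 ≈ 2126.7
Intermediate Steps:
O = ½ (O = 1 - ¼*2 = 1 - ½ = ½ ≈ 0.50000)
Q = -34/3 (Q = (⅓)*(-34) = -34/3 ≈ -11.333)
r(w, u) = 5 (r(w, u) = 3 - (-3 - 1)/2 = 3 - (-4)/2 = 3 - 1*(-2) = 3 + 2 = 5)
X(p, y) = 2*y*(5 + p) (X(p, y) = (p + 5)*(y + y) = (5 + p)*(2*y) = 2*y*(5 + p))
X(Q, 32) + 2532 = 2*32*(5 - 34/3) + 2532 = 2*32*(-19/3) + 2532 = -1216/3 + 2532 = 6380/3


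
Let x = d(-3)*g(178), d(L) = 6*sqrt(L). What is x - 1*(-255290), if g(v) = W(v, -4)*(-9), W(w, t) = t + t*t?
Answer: 255290 - 648*I*sqrt(3) ≈ 2.5529e+5 - 1122.4*I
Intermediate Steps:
W(w, t) = t + t**2
g(v) = -108 (g(v) = -4*(1 - 4)*(-9) = -4*(-3)*(-9) = 12*(-9) = -108)
x = -648*I*sqrt(3) (x = (6*sqrt(-3))*(-108) = (6*(I*sqrt(3)))*(-108) = (6*I*sqrt(3))*(-108) = -648*I*sqrt(3) ≈ -1122.4*I)
x - 1*(-255290) = -648*I*sqrt(3) - 1*(-255290) = -648*I*sqrt(3) + 255290 = 255290 - 648*I*sqrt(3)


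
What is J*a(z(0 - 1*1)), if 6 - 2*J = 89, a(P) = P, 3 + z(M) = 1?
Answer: 83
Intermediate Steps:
z(M) = -2 (z(M) = -3 + 1 = -2)
J = -83/2 (J = 3 - ½*89 = 3 - 89/2 = -83/2 ≈ -41.500)
J*a(z(0 - 1*1)) = -83/2*(-2) = 83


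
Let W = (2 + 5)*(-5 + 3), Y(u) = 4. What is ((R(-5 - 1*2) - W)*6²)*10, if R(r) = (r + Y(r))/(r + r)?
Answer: 35820/7 ≈ 5117.1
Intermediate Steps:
W = -14 (W = 7*(-2) = -14)
R(r) = (4 + r)/(2*r) (R(r) = (r + 4)/(r + r) = (4 + r)/((2*r)) = (4 + r)*(1/(2*r)) = (4 + r)/(2*r))
((R(-5 - 1*2) - W)*6²)*10 = (((4 + (-5 - 1*2))/(2*(-5 - 1*2)) - 1*(-14))*6²)*10 = (((4 + (-5 - 2))/(2*(-5 - 2)) + 14)*36)*10 = (((½)*(4 - 7)/(-7) + 14)*36)*10 = (((½)*(-⅐)*(-3) + 14)*36)*10 = ((3/14 + 14)*36)*10 = ((199/14)*36)*10 = (3582/7)*10 = 35820/7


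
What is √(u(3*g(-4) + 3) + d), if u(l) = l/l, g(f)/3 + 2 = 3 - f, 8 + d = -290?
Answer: 3*I*√33 ≈ 17.234*I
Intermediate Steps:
d = -298 (d = -8 - 290 = -298)
g(f) = 3 - 3*f (g(f) = -6 + 3*(3 - f) = -6 + (9 - 3*f) = 3 - 3*f)
u(l) = 1
√(u(3*g(-4) + 3) + d) = √(1 - 298) = √(-297) = 3*I*√33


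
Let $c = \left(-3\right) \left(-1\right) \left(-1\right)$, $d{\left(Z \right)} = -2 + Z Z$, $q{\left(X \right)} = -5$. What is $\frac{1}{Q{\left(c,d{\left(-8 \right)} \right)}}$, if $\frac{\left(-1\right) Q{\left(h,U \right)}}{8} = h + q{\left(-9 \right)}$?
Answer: $\frac{1}{64} \approx 0.015625$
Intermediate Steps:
$d{\left(Z \right)} = -2 + Z^{2}$
$c = -3$ ($c = 3 \left(-1\right) = -3$)
$Q{\left(h,U \right)} = 40 - 8 h$ ($Q{\left(h,U \right)} = - 8 \left(h - 5\right) = - 8 \left(-5 + h\right) = 40 - 8 h$)
$\frac{1}{Q{\left(c,d{\left(-8 \right)} \right)}} = \frac{1}{40 - -24} = \frac{1}{40 + 24} = \frac{1}{64}$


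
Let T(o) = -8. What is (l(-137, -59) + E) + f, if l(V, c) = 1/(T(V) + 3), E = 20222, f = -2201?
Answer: 90104/5 ≈ 18021.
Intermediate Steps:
l(V, c) = -1/5 (l(V, c) = 1/(-8 + 3) = 1/(-5) = -1/5)
(l(-137, -59) + E) + f = (-1/5 + 20222) - 2201 = 101109/5 - 2201 = 90104/5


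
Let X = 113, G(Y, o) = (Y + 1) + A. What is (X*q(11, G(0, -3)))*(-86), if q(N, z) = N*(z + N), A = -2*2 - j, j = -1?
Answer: -962082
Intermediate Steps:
A = -3 (A = -2*2 - 1*(-1) = -4 + 1 = -3)
G(Y, o) = -2 + Y (G(Y, o) = (Y + 1) - 3 = (1 + Y) - 3 = -2 + Y)
q(N, z) = N*(N + z)
(X*q(11, G(0, -3)))*(-86) = (113*(11*(11 + (-2 + 0))))*(-86) = (113*(11*(11 - 2)))*(-86) = (113*(11*9))*(-86) = (113*99)*(-86) = 11187*(-86) = -962082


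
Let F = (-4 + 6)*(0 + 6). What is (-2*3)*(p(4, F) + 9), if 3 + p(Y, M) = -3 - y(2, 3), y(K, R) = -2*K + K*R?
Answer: -6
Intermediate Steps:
F = 12 (F = 2*6 = 12)
p(Y, M) = -8 (p(Y, M) = -3 + (-3 - 2*(-2 + 3)) = -3 + (-3 - 2) = -3 - 5 = -8)
(-2*3)*(p(4, F) + 9) = (-2*3)*(-8 + 9) = -6*1 = -6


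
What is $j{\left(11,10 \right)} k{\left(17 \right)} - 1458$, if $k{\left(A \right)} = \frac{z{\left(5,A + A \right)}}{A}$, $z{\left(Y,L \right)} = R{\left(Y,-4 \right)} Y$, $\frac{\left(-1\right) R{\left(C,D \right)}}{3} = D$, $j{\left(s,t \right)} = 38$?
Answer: $- \frac{22506}{17} \approx -1323.9$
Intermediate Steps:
$R{\left(C,D \right)} = - 3 D$
$z{\left(Y,L \right)} = 12 Y$ ($z{\left(Y,L \right)} = \left(-3\right) \left(-4\right) Y = 12 Y$)
$k{\left(A \right)} = \frac{60}{A}$ ($k{\left(A \right)} = \frac{12 \cdot 5}{A} = \frac{60}{A}$)
$j{\left(11,10 \right)} k{\left(17 \right)} - 1458 = 38 \cdot \frac{60}{17} - 1458 = \frac{2280}{17} - 1458 = - \frac{22506}{17}$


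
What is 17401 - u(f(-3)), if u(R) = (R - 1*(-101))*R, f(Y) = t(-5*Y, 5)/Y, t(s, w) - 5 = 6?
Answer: 159821/9 ≈ 17758.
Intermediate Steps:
t(s, w) = 11 (t(s, w) = 5 + 6 = 11)
f(Y) = 11/Y
u(R) = R*(101 + R) (u(R) = (R + 101)*R = (101 + R)*R = R*(101 + R))
17401 - u(f(-3)) = 17401 - 11/(-3)*(101 + 11/(-3)) = 17401 - 11*(-⅓)*(101 + 11*(-⅓)) = 17401 - (-11)*(101 - 11/3)/3 = 17401 - (-11)*292/(3*3) = 17401 - 1*(-3212/9) = 17401 + 3212/9 = 159821/9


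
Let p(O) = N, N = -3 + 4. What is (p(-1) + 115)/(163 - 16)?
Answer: 116/147 ≈ 0.78912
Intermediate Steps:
N = 1
p(O) = 1
(p(-1) + 115)/(163 - 16) = (1 + 115)/(163 - 16) = 116/147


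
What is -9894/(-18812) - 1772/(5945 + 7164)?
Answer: 48182791/123303254 ≈ 0.39077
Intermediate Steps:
-9894/(-18812) - 1772/(5945 + 7164) = -9894*(-1/18812) - 1772/13109 = 4947/9406 - 1772*1/13109 = 4947/9406 - 1772/13109 = 48182791/123303254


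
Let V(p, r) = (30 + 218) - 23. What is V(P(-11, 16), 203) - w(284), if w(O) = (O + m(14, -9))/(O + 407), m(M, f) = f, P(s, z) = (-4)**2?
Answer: 155200/691 ≈ 224.60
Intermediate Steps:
P(s, z) = 16
w(O) = (-9 + O)/(407 + O) (w(O) = (O - 9)/(O + 407) = (-9 + O)/(407 + O))
V(p, r) = 225 (V(p, r) = 248 - 23 = 225)
V(P(-11, 16), 203) - w(284) = 225 - (-9 + 284)/(407 + 284) = 225 - 275/691 = 155200/691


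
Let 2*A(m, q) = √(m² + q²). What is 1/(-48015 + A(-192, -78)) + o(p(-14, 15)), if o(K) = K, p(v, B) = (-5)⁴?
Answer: 160099264665/256158832 - √1193/768476496 ≈ 625.00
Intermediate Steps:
p(v, B) = 625
A(m, q) = √(m² + q²)/2
1/(-48015 + A(-192, -78)) + o(p(-14, 15)) = 1/(-48015 + √((-192)² + (-78)²)/2) + 625 = 1/(-48015 + √(36864 + 6084)/2) + 625 = 1/(-48015 + √42948/2) + 625 = 1/(-48015 + (6*√1193)/2) + 625 = 1/(-48015 + 3*√1193) + 625 = 625 + 1/(-48015 + 3*√1193)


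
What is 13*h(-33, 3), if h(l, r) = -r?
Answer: -39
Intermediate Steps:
13*h(-33, 3) = 13*(-1*3) = 13*(-3) = -39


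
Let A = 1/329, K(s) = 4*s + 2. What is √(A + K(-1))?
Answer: 3*I*√24017/329 ≈ 1.4131*I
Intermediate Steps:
K(s) = 2 + 4*s
A = 1/329 ≈ 0.0030395
√(A + K(-1)) = √(1/329 + (2 + 4*(-1))) = √(1/329 + (2 - 4)) = √(1/329 - 2) = √(-657/329) = 3*I*√24017/329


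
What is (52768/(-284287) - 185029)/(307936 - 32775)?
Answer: -52601392091/78224695207 ≈ -0.67244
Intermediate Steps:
(52768/(-284287) - 185029)/(307936 - 32775) = (52768*(-1/284287) - 185029)/275161 = (-52768/284287 - 185029)*(1/275161) = -52601392091/284287*1/275161 = -52601392091/78224695207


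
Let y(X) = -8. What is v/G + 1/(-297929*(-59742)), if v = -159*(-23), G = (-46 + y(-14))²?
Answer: 1205379321923/961139213172 ≈ 1.2541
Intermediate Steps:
G = 2916 (G = (-46 - 8)² = (-54)² = 2916)
v = 3657
v/G + 1/(-297929*(-59742)) = 3657/2916 + 1/(-297929*(-59742)) = 3657*(1/2916) - 1/297929*(-1/59742) = 1219/972 + 1/17798874318 = 1205379321923/961139213172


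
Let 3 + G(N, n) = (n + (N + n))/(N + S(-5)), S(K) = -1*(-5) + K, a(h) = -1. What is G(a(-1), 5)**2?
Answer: 144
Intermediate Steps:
S(K) = 5 + K
G(N, n) = -3 + (N + 2*n)/N (G(N, n) = -3 + (n + (N + n))/(N + (5 - 5)) = -3 + (N + 2*n)/(N + 0) = -3 + (N + 2*n)/N)
G(a(-1), 5)**2 = (-2 + 2*5/(-1))**2 = (-2 + 2*5*(-1))**2 = (-2 - 10)**2 = (-12)**2 = 144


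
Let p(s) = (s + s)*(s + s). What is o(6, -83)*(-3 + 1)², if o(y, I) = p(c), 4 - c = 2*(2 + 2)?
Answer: 256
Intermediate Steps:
c = -4 (c = 4 - 2*(2 + 2) = 4 - 2*4 = 4 - 1*8 = 4 - 8 = -4)
p(s) = 4*s² (p(s) = (2*s)*(2*s) = 4*s²)
o(y, I) = 64 (o(y, I) = 4*(-4)² = 4*16 = 64)
o(6, -83)*(-3 + 1)² = 64*(-3 + 1)² = 64*(-2)² = 64*4 = 256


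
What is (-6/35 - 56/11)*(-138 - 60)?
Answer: 36468/35 ≈ 1041.9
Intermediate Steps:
(-6/35 - 56/11)*(-138 - 60) = (-6*1/35 - 56*1/11)*(-198) = (-6/35 - 56/11)*(-198) = -2026/385*(-198) = 36468/35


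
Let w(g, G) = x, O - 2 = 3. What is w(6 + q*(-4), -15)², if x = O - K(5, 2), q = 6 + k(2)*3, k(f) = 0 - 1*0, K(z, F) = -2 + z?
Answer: 4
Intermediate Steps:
O = 5 (O = 2 + 3 = 5)
k(f) = 0 (k(f) = 0 + 0 = 0)
q = 6 (q = 6 + 0*3 = 6 + 0 = 6)
x = 2 (x = 5 - (-2 + 5) = 5 - 1*3 = 5 - 3 = 2)
w(g, G) = 2
w(6 + q*(-4), -15)² = 2² = 4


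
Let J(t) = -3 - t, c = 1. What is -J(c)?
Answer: 4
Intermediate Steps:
-J(c) = -(-3 - 1*1) = -(-3 - 1) = -1*(-4) = 4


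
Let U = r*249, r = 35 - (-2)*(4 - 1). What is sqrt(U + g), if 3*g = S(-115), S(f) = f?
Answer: 4*sqrt(5721)/3 ≈ 100.85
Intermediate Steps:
r = 41 (r = 35 - (-2)*3 = 35 - 1*(-6) = 35 + 6 = 41)
g = -115/3 (g = (1/3)*(-115) = -115/3 ≈ -38.333)
U = 10209 (U = 41*249 = 10209)
sqrt(U + g) = sqrt(10209 - 115/3) = sqrt(30512/3) = 4*sqrt(5721)/3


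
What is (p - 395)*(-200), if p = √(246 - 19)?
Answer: 79000 - 200*√227 ≈ 75987.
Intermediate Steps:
p = √227 ≈ 15.067
(p - 395)*(-200) = (√227 - 395)*(-200) = (-395 + √227)*(-200) = 79000 - 200*√227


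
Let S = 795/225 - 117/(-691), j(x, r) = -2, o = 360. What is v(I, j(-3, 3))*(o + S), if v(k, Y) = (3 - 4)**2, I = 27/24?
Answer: 3769778/10365 ≈ 363.70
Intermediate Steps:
I = 9/8 (I = 27*(1/24) = 9/8 ≈ 1.1250)
v(k, Y) = 1 (v(k, Y) = (-1)**2 = 1)
S = 38378/10365 (S = 795*(1/225) - 117*(-1/691) = 53/15 + 117/691 = 38378/10365 ≈ 3.7027)
v(I, j(-3, 3))*(o + S) = 1*(360 + 38378/10365) = 1*(3769778/10365) = 3769778/10365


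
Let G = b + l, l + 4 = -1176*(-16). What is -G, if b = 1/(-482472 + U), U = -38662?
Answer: -9803572807/521134 ≈ -18812.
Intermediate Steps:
b = -1/521134 (b = 1/(-482472 - 38662) = 1/(-521134) = -1/521134 ≈ -1.9189e-6)
l = 18812 (l = -4 - 1176*(-16) = -4 + 18816 = 18812)
G = 9803572807/521134 (G = -1/521134 + 18812 = 9803572807/521134 ≈ 18812.)
-G = -1*9803572807/521134 = -9803572807/521134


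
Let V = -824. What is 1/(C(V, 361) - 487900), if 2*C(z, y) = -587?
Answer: -2/976387 ≈ -2.0484e-6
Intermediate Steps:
C(z, y) = -587/2 (C(z, y) = (1/2)*(-587) = -587/2)
1/(C(V, 361) - 487900) = 1/(-587/2 - 487900) = 1/(-976387/2) = -2/976387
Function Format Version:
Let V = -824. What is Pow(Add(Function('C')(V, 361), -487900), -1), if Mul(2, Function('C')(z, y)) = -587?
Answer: Rational(-2, 976387) ≈ -2.0484e-6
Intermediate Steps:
Function('C')(z, y) = Rational(-587, 2) (Function('C')(z, y) = Mul(Rational(1, 2), -587) = Rational(-587, 2))
Pow(Add(Function('C')(V, 361), -487900), -1) = Pow(Add(Rational(-587, 2), -487900), -1) = Pow(Rational(-976387, 2), -1) = Rational(-2, 976387)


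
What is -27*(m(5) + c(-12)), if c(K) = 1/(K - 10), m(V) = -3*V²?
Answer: 44577/22 ≈ 2026.2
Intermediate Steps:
c(K) = 1/(-10 + K)
-27*(m(5) + c(-12)) = -27*(-3*5² + 1/(-10 - 12)) = -27*(-3*25 + 1/(-22)) = -27*(-75 - 1/22) = -27*(-1651/22) = 44577/22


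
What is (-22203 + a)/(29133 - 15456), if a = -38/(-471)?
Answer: -10457575/6441867 ≈ -1.6234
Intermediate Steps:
a = 38/471 (a = -38*(-1/471) = 38/471 ≈ 0.080679)
(-22203 + a)/(29133 - 15456) = (-22203 + 38/471)/(29133 - 15456) = -10457575/471/13677 = -10457575/471*1/13677 = -10457575/6441867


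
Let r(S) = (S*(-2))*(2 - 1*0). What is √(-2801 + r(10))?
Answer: I*√2841 ≈ 53.301*I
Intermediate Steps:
r(S) = -4*S (r(S) = (-2*S)*(2 + 0) = -2*S*2 = -4*S)
√(-2801 + r(10)) = √(-2801 - 4*10) = √(-2801 - 40) = √(-2841) = I*√2841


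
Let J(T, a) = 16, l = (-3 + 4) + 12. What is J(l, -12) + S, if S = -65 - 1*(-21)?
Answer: -28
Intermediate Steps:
l = 13 (l = 1 + 12 = 13)
S = -44 (S = -65 + 21 = -44)
J(l, -12) + S = 16 - 44 = -28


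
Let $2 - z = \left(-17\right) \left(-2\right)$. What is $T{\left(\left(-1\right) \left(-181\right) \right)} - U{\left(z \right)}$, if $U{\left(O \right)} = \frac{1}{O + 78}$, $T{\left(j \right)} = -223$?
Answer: $- \frac{10259}{46} \approx -223.02$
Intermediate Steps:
$z = -32$ ($z = 2 - \left(-17\right) \left(-2\right) = 2 - 34 = -32$)
$U{\left(O \right)} = \frac{1}{78 + O}$
$T{\left(\left(-1\right) \left(-181\right) \right)} - U{\left(z \right)} = -223 - \frac{1}{78 - 32} = -223 - \frac{1}{46} = - \frac{10259}{46}$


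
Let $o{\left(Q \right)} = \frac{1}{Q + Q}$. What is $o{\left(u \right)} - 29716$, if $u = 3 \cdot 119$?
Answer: $- \frac{21217223}{714} \approx -29716.0$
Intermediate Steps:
$u = 357$
$o{\left(Q \right)} = \frac{1}{2 Q}$
$o{\left(u \right)} - 29716 = \frac{1}{2 \cdot 357} - 29716 = \frac{1}{2} \cdot \frac{1}{357} - 29716 = \frac{1}{714} - 29716 = - \frac{21217223}{714}$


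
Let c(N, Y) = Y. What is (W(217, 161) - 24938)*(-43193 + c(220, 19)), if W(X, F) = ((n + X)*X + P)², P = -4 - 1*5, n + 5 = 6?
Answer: -96579429394154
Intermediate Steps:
n = 1 (n = -5 + 6 = 1)
P = -9 (P = -4 - 5 = -9)
W(X, F) = (-9 + X*(1 + X))² (W(X, F) = ((1 + X)*X - 9)² = (X*(1 + X) - 9)² = (-9 + X*(1 + X))²)
(W(217, 161) - 24938)*(-43193 + c(220, 19)) = ((-9 + 217 + 217²)² - 24938)*(-43193 + 19) = ((-9 + 217 + 47089)² - 24938)*(-43174) = (47297² - 24938)*(-43174) = (2237006209 - 24938)*(-43174) = 2236981271*(-43174) = -96579429394154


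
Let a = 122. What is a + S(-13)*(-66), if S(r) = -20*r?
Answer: -17038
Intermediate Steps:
a + S(-13)*(-66) = 122 - 20*(-13)*(-66) = 122 + 260*(-66) = 122 - 17160 = -17038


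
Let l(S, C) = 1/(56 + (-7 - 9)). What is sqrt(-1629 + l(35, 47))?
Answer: I*sqrt(651590)/20 ≈ 40.361*I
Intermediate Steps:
l(S, C) = 1/40 (l(S, C) = 1/(56 - 16) = 1/40)
sqrt(-1629 + l(35, 47)) = sqrt(-1629 + 1/40) = sqrt(-65159/40) = I*sqrt(651590)/20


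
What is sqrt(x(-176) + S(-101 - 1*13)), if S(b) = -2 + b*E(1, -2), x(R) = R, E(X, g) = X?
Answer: 2*I*sqrt(73) ≈ 17.088*I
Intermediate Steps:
S(b) = -2 + b (S(b) = -2 + b*1 = -2 + b)
sqrt(x(-176) + S(-101 - 1*13)) = sqrt(-176 + (-2 + (-101 - 1*13))) = sqrt(-176 + (-2 + (-101 - 13))) = sqrt(-176 + (-2 - 114)) = sqrt(-176 - 116) = sqrt(-292) = 2*I*sqrt(73)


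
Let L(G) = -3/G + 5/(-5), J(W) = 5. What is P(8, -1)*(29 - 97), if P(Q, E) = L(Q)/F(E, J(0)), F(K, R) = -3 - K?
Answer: -187/4 ≈ -46.750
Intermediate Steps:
L(G) = -1 - 3/G (L(G) = -3/G + 5*(-⅕) = -3/G - 1 = -1 - 3/G)
P(Q, E) = (-3 - Q)/(Q*(-3 - E)) (P(Q, E) = ((-3 - Q)/Q)/(-3 - E) = (-3 - Q)/(Q*(-3 - E)))
P(8, -1)*(29 - 97) = ((3 + 8)/(8*(3 - 1)))*(29 - 97) = ((⅛)*11/2)*(-68) = ((⅛)*(½)*11)*(-68) = (11/16)*(-68) = -187/4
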